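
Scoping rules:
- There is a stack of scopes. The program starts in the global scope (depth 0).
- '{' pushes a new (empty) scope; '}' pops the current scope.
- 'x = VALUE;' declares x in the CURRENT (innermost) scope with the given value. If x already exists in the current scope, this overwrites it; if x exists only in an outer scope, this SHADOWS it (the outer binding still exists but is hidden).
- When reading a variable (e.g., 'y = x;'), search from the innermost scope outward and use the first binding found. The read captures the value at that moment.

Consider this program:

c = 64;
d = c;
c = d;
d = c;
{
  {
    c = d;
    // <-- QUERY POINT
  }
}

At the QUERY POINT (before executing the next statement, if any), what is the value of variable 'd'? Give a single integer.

Step 1: declare c=64 at depth 0
Step 2: declare d=(read c)=64 at depth 0
Step 3: declare c=(read d)=64 at depth 0
Step 4: declare d=(read c)=64 at depth 0
Step 5: enter scope (depth=1)
Step 6: enter scope (depth=2)
Step 7: declare c=(read d)=64 at depth 2
Visible at query point: c=64 d=64

Answer: 64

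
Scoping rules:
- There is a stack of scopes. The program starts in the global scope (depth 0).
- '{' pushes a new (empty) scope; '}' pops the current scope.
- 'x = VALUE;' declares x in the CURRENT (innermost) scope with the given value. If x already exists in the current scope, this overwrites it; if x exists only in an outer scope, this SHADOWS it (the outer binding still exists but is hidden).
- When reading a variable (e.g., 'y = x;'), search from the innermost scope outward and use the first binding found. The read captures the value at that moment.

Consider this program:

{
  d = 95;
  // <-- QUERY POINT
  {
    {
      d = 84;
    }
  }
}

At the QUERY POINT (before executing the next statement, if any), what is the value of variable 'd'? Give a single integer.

Answer: 95

Derivation:
Step 1: enter scope (depth=1)
Step 2: declare d=95 at depth 1
Visible at query point: d=95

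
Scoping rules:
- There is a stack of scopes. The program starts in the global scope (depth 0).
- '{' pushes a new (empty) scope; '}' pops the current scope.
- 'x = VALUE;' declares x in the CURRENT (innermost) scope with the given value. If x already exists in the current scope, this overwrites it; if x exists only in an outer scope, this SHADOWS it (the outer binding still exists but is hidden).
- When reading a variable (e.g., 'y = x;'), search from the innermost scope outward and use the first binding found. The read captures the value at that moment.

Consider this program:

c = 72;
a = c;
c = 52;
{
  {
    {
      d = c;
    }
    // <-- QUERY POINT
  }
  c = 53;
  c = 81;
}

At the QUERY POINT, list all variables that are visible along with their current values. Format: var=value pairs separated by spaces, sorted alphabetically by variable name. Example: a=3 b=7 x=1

Step 1: declare c=72 at depth 0
Step 2: declare a=(read c)=72 at depth 0
Step 3: declare c=52 at depth 0
Step 4: enter scope (depth=1)
Step 5: enter scope (depth=2)
Step 6: enter scope (depth=3)
Step 7: declare d=(read c)=52 at depth 3
Step 8: exit scope (depth=2)
Visible at query point: a=72 c=52

Answer: a=72 c=52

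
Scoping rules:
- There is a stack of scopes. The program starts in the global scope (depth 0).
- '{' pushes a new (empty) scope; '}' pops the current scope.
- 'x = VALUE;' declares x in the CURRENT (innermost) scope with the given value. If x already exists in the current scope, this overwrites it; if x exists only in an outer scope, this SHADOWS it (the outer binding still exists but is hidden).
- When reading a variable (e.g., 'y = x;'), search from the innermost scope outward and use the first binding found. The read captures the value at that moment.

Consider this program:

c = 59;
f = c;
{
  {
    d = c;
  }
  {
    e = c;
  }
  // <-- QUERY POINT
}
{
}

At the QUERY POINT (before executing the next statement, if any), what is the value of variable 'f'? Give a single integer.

Answer: 59

Derivation:
Step 1: declare c=59 at depth 0
Step 2: declare f=(read c)=59 at depth 0
Step 3: enter scope (depth=1)
Step 4: enter scope (depth=2)
Step 5: declare d=(read c)=59 at depth 2
Step 6: exit scope (depth=1)
Step 7: enter scope (depth=2)
Step 8: declare e=(read c)=59 at depth 2
Step 9: exit scope (depth=1)
Visible at query point: c=59 f=59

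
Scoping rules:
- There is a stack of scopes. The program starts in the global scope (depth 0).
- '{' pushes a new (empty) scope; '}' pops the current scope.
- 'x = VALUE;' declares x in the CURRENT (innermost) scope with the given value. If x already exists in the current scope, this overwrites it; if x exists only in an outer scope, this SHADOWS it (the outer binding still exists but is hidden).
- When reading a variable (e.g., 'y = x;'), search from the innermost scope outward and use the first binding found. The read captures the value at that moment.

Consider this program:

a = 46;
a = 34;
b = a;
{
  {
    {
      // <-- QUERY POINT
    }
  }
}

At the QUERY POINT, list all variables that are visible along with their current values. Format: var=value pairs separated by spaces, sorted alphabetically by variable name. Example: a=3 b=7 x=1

Step 1: declare a=46 at depth 0
Step 2: declare a=34 at depth 0
Step 3: declare b=(read a)=34 at depth 0
Step 4: enter scope (depth=1)
Step 5: enter scope (depth=2)
Step 6: enter scope (depth=3)
Visible at query point: a=34 b=34

Answer: a=34 b=34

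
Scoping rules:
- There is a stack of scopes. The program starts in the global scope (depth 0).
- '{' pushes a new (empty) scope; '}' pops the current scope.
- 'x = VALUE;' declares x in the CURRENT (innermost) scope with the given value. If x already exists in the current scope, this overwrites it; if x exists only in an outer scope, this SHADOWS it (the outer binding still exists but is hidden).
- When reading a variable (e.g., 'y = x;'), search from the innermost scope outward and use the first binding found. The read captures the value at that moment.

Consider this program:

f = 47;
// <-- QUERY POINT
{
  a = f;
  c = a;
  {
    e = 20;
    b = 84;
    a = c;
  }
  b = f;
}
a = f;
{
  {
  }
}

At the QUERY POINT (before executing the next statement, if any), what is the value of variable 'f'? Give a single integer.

Answer: 47

Derivation:
Step 1: declare f=47 at depth 0
Visible at query point: f=47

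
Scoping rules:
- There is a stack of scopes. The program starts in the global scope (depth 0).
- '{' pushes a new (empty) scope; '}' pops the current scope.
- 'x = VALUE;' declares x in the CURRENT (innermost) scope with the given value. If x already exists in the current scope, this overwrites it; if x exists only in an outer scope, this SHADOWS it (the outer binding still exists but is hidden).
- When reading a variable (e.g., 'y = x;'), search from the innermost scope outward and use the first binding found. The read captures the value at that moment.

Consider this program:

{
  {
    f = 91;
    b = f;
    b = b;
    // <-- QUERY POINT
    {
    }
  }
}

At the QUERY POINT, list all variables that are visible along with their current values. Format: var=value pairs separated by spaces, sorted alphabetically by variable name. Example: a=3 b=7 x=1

Step 1: enter scope (depth=1)
Step 2: enter scope (depth=2)
Step 3: declare f=91 at depth 2
Step 4: declare b=(read f)=91 at depth 2
Step 5: declare b=(read b)=91 at depth 2
Visible at query point: b=91 f=91

Answer: b=91 f=91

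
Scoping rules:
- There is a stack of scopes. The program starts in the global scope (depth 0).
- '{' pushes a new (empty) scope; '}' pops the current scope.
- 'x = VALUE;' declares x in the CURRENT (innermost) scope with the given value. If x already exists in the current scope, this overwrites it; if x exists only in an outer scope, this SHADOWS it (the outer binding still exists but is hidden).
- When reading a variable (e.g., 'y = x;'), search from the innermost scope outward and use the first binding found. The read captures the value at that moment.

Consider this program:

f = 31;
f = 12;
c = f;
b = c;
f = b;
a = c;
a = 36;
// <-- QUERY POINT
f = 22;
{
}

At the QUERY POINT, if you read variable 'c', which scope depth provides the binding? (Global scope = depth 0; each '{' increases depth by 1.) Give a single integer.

Answer: 0

Derivation:
Step 1: declare f=31 at depth 0
Step 2: declare f=12 at depth 0
Step 3: declare c=(read f)=12 at depth 0
Step 4: declare b=(read c)=12 at depth 0
Step 5: declare f=(read b)=12 at depth 0
Step 6: declare a=(read c)=12 at depth 0
Step 7: declare a=36 at depth 0
Visible at query point: a=36 b=12 c=12 f=12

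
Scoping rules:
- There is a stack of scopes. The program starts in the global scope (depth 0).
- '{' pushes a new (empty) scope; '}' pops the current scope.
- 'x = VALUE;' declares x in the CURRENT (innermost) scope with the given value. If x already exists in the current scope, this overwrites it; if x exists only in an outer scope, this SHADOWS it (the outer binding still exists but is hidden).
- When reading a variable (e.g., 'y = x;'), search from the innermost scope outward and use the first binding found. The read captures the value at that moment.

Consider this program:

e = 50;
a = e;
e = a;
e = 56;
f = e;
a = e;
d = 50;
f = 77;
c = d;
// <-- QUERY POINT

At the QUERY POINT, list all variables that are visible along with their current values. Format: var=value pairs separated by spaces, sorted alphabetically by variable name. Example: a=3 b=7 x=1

Step 1: declare e=50 at depth 0
Step 2: declare a=(read e)=50 at depth 0
Step 3: declare e=(read a)=50 at depth 0
Step 4: declare e=56 at depth 0
Step 5: declare f=(read e)=56 at depth 0
Step 6: declare a=(read e)=56 at depth 0
Step 7: declare d=50 at depth 0
Step 8: declare f=77 at depth 0
Step 9: declare c=(read d)=50 at depth 0
Visible at query point: a=56 c=50 d=50 e=56 f=77

Answer: a=56 c=50 d=50 e=56 f=77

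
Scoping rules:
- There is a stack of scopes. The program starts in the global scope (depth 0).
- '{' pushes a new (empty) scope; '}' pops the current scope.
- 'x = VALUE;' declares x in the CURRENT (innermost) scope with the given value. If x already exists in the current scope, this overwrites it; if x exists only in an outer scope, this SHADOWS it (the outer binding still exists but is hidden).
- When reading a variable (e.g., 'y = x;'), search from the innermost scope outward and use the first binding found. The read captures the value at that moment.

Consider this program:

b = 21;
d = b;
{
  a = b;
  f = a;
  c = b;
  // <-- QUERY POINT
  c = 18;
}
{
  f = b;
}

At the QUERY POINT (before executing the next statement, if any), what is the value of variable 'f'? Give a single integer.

Answer: 21

Derivation:
Step 1: declare b=21 at depth 0
Step 2: declare d=(read b)=21 at depth 0
Step 3: enter scope (depth=1)
Step 4: declare a=(read b)=21 at depth 1
Step 5: declare f=(read a)=21 at depth 1
Step 6: declare c=(read b)=21 at depth 1
Visible at query point: a=21 b=21 c=21 d=21 f=21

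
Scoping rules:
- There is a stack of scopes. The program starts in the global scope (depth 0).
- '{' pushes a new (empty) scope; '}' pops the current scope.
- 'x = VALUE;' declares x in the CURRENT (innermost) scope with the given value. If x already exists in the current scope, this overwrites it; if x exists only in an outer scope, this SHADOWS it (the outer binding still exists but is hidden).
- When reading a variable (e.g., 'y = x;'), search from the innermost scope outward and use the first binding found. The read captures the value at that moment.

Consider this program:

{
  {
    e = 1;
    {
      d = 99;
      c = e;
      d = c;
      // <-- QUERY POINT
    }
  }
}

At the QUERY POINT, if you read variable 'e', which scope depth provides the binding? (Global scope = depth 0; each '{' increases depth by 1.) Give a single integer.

Answer: 2

Derivation:
Step 1: enter scope (depth=1)
Step 2: enter scope (depth=2)
Step 3: declare e=1 at depth 2
Step 4: enter scope (depth=3)
Step 5: declare d=99 at depth 3
Step 6: declare c=(read e)=1 at depth 3
Step 7: declare d=(read c)=1 at depth 3
Visible at query point: c=1 d=1 e=1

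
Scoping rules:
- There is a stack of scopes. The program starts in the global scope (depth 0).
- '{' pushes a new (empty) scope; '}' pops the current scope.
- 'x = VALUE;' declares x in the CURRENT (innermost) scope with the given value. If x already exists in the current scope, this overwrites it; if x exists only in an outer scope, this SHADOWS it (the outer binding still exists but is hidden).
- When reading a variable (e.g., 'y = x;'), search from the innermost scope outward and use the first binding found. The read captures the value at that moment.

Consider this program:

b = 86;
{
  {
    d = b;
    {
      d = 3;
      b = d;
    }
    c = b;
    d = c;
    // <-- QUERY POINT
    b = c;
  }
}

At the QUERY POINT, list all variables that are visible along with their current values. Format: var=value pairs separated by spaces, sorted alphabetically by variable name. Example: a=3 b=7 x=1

Step 1: declare b=86 at depth 0
Step 2: enter scope (depth=1)
Step 3: enter scope (depth=2)
Step 4: declare d=(read b)=86 at depth 2
Step 5: enter scope (depth=3)
Step 6: declare d=3 at depth 3
Step 7: declare b=(read d)=3 at depth 3
Step 8: exit scope (depth=2)
Step 9: declare c=(read b)=86 at depth 2
Step 10: declare d=(read c)=86 at depth 2
Visible at query point: b=86 c=86 d=86

Answer: b=86 c=86 d=86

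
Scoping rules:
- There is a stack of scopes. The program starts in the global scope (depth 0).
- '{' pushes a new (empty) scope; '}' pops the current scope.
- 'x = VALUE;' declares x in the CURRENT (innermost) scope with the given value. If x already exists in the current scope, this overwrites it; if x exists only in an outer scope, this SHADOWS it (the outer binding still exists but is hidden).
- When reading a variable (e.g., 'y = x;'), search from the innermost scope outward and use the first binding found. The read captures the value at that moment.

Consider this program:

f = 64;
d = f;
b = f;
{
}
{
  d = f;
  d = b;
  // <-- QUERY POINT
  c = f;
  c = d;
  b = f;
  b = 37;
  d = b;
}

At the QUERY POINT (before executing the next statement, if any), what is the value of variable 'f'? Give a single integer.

Step 1: declare f=64 at depth 0
Step 2: declare d=(read f)=64 at depth 0
Step 3: declare b=(read f)=64 at depth 0
Step 4: enter scope (depth=1)
Step 5: exit scope (depth=0)
Step 6: enter scope (depth=1)
Step 7: declare d=(read f)=64 at depth 1
Step 8: declare d=(read b)=64 at depth 1
Visible at query point: b=64 d=64 f=64

Answer: 64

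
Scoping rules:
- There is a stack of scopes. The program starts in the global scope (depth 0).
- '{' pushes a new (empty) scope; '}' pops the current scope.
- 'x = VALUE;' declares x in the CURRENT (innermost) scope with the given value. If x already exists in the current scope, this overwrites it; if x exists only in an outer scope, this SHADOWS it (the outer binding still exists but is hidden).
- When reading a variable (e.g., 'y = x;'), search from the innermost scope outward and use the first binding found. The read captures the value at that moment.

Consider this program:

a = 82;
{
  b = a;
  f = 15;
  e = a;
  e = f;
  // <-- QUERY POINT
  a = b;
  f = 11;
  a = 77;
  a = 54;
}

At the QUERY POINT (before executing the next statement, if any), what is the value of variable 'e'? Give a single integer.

Answer: 15

Derivation:
Step 1: declare a=82 at depth 0
Step 2: enter scope (depth=1)
Step 3: declare b=(read a)=82 at depth 1
Step 4: declare f=15 at depth 1
Step 5: declare e=(read a)=82 at depth 1
Step 6: declare e=(read f)=15 at depth 1
Visible at query point: a=82 b=82 e=15 f=15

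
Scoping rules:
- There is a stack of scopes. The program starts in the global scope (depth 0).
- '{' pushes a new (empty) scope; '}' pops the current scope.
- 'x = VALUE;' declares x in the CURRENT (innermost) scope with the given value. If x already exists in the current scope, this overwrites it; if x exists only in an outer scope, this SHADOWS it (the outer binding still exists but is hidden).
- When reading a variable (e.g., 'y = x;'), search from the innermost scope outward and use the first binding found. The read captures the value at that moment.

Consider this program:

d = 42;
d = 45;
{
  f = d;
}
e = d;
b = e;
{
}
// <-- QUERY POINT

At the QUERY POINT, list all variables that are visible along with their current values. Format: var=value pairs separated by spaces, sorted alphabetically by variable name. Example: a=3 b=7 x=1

Answer: b=45 d=45 e=45

Derivation:
Step 1: declare d=42 at depth 0
Step 2: declare d=45 at depth 0
Step 3: enter scope (depth=1)
Step 4: declare f=(read d)=45 at depth 1
Step 5: exit scope (depth=0)
Step 6: declare e=(read d)=45 at depth 0
Step 7: declare b=(read e)=45 at depth 0
Step 8: enter scope (depth=1)
Step 9: exit scope (depth=0)
Visible at query point: b=45 d=45 e=45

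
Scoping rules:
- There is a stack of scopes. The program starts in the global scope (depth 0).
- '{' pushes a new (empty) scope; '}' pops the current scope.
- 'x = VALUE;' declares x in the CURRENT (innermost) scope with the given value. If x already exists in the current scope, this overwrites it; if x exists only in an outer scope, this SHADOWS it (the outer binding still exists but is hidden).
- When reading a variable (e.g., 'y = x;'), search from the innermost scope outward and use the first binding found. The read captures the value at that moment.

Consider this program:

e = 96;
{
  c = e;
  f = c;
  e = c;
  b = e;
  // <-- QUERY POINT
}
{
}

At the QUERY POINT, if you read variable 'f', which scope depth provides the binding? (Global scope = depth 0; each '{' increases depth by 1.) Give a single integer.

Answer: 1

Derivation:
Step 1: declare e=96 at depth 0
Step 2: enter scope (depth=1)
Step 3: declare c=(read e)=96 at depth 1
Step 4: declare f=(read c)=96 at depth 1
Step 5: declare e=(read c)=96 at depth 1
Step 6: declare b=(read e)=96 at depth 1
Visible at query point: b=96 c=96 e=96 f=96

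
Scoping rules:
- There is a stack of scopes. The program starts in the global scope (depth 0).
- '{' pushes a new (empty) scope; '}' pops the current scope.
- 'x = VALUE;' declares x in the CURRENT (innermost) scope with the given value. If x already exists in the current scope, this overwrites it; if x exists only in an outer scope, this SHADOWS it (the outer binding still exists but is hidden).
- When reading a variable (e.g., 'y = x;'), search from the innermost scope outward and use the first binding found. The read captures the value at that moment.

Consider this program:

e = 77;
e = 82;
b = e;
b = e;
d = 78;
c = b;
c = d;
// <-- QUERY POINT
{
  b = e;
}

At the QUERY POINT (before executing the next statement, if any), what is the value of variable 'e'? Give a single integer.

Step 1: declare e=77 at depth 0
Step 2: declare e=82 at depth 0
Step 3: declare b=(read e)=82 at depth 0
Step 4: declare b=(read e)=82 at depth 0
Step 5: declare d=78 at depth 0
Step 6: declare c=(read b)=82 at depth 0
Step 7: declare c=(read d)=78 at depth 0
Visible at query point: b=82 c=78 d=78 e=82

Answer: 82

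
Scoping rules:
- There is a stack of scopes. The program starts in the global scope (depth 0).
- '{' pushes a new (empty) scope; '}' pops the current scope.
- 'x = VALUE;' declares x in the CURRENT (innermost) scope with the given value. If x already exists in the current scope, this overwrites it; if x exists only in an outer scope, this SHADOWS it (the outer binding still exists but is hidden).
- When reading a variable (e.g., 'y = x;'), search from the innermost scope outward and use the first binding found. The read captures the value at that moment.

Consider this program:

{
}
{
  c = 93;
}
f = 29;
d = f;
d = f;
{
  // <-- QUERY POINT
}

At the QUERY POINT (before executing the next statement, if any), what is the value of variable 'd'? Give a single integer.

Step 1: enter scope (depth=1)
Step 2: exit scope (depth=0)
Step 3: enter scope (depth=1)
Step 4: declare c=93 at depth 1
Step 5: exit scope (depth=0)
Step 6: declare f=29 at depth 0
Step 7: declare d=(read f)=29 at depth 0
Step 8: declare d=(read f)=29 at depth 0
Step 9: enter scope (depth=1)
Visible at query point: d=29 f=29

Answer: 29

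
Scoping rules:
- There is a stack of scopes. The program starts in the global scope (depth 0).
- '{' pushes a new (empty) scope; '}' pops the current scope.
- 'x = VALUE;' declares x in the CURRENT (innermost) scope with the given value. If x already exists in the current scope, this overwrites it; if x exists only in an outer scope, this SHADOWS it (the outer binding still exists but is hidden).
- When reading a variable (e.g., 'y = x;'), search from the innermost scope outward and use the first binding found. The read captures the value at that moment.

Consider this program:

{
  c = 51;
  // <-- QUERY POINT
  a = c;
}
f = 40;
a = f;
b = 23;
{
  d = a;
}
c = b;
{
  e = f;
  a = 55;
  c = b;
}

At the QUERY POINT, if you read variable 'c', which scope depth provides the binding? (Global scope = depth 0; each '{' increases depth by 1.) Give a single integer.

Answer: 1

Derivation:
Step 1: enter scope (depth=1)
Step 2: declare c=51 at depth 1
Visible at query point: c=51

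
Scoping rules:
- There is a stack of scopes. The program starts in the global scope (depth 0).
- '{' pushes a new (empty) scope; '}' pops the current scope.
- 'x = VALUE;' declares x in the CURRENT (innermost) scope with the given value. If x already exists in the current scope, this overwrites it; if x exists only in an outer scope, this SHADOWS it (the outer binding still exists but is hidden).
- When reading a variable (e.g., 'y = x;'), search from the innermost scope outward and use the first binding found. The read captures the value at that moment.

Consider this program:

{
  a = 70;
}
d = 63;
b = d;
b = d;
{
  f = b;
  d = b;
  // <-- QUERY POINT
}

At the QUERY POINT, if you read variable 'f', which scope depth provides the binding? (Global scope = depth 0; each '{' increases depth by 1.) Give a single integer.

Answer: 1

Derivation:
Step 1: enter scope (depth=1)
Step 2: declare a=70 at depth 1
Step 3: exit scope (depth=0)
Step 4: declare d=63 at depth 0
Step 5: declare b=(read d)=63 at depth 0
Step 6: declare b=(read d)=63 at depth 0
Step 7: enter scope (depth=1)
Step 8: declare f=(read b)=63 at depth 1
Step 9: declare d=(read b)=63 at depth 1
Visible at query point: b=63 d=63 f=63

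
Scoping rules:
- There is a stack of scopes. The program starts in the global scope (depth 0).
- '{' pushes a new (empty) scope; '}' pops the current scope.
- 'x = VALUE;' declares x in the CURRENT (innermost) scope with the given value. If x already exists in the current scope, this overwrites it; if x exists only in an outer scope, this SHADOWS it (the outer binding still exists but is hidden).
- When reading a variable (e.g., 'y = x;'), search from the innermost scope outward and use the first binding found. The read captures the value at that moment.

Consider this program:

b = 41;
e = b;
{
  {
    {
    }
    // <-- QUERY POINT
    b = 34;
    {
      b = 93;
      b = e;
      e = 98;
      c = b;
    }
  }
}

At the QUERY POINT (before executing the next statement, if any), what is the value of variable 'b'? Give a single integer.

Step 1: declare b=41 at depth 0
Step 2: declare e=(read b)=41 at depth 0
Step 3: enter scope (depth=1)
Step 4: enter scope (depth=2)
Step 5: enter scope (depth=3)
Step 6: exit scope (depth=2)
Visible at query point: b=41 e=41

Answer: 41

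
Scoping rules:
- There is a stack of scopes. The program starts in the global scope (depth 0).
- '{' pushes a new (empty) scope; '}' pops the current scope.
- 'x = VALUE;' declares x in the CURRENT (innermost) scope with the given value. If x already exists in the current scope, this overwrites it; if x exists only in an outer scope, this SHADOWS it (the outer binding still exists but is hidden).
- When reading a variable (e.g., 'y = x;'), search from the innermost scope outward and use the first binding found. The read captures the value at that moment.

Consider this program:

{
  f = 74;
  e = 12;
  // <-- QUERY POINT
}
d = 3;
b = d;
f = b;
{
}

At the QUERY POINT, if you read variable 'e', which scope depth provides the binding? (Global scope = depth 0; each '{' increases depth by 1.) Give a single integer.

Step 1: enter scope (depth=1)
Step 2: declare f=74 at depth 1
Step 3: declare e=12 at depth 1
Visible at query point: e=12 f=74

Answer: 1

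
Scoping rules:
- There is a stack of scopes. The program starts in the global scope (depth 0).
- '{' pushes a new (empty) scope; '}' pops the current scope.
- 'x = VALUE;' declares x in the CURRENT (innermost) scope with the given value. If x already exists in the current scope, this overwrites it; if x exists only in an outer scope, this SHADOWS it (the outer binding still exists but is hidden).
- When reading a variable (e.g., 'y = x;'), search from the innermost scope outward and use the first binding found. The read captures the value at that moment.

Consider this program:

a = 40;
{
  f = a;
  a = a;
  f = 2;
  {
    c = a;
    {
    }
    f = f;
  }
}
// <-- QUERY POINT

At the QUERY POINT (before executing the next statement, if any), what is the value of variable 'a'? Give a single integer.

Answer: 40

Derivation:
Step 1: declare a=40 at depth 0
Step 2: enter scope (depth=1)
Step 3: declare f=(read a)=40 at depth 1
Step 4: declare a=(read a)=40 at depth 1
Step 5: declare f=2 at depth 1
Step 6: enter scope (depth=2)
Step 7: declare c=(read a)=40 at depth 2
Step 8: enter scope (depth=3)
Step 9: exit scope (depth=2)
Step 10: declare f=(read f)=2 at depth 2
Step 11: exit scope (depth=1)
Step 12: exit scope (depth=0)
Visible at query point: a=40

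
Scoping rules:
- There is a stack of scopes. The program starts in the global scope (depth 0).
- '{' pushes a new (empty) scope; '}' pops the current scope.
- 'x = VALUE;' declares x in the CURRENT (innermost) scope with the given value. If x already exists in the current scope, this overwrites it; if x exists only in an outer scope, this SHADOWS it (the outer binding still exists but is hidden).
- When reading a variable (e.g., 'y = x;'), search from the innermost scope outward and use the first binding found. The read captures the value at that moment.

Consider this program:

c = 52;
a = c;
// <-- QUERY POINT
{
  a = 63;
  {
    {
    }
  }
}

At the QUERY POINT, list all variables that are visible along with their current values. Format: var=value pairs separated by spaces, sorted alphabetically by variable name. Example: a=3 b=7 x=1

Step 1: declare c=52 at depth 0
Step 2: declare a=(read c)=52 at depth 0
Visible at query point: a=52 c=52

Answer: a=52 c=52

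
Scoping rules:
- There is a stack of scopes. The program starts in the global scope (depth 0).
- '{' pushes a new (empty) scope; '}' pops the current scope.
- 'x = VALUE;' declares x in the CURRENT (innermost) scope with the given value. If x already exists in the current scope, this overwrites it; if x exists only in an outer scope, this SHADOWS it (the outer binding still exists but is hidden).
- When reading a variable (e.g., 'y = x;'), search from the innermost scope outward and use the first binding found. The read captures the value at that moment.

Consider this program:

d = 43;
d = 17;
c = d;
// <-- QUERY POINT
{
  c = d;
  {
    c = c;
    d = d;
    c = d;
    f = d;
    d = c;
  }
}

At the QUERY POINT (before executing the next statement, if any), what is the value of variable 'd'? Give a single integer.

Answer: 17

Derivation:
Step 1: declare d=43 at depth 0
Step 2: declare d=17 at depth 0
Step 3: declare c=(read d)=17 at depth 0
Visible at query point: c=17 d=17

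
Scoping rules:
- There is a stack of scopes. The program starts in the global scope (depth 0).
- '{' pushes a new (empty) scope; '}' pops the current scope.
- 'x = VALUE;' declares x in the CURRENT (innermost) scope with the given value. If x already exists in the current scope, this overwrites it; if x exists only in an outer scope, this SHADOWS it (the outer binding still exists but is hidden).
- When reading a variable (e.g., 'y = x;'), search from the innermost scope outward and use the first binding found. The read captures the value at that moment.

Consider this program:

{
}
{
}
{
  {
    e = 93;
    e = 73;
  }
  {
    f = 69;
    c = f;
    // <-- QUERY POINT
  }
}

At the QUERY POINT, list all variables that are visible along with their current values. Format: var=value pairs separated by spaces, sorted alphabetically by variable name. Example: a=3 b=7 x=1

Step 1: enter scope (depth=1)
Step 2: exit scope (depth=0)
Step 3: enter scope (depth=1)
Step 4: exit scope (depth=0)
Step 5: enter scope (depth=1)
Step 6: enter scope (depth=2)
Step 7: declare e=93 at depth 2
Step 8: declare e=73 at depth 2
Step 9: exit scope (depth=1)
Step 10: enter scope (depth=2)
Step 11: declare f=69 at depth 2
Step 12: declare c=(read f)=69 at depth 2
Visible at query point: c=69 f=69

Answer: c=69 f=69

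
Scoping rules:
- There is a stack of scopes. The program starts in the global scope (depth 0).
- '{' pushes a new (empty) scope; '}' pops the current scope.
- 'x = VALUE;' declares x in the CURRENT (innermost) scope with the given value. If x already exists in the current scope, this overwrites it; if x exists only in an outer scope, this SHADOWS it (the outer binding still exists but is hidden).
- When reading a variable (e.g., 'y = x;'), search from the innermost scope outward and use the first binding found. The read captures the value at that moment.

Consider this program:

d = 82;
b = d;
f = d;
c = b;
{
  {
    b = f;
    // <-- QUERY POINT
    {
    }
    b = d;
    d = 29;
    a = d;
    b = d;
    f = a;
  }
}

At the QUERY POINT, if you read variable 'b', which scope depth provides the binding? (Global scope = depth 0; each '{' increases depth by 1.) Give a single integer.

Answer: 2

Derivation:
Step 1: declare d=82 at depth 0
Step 2: declare b=(read d)=82 at depth 0
Step 3: declare f=(read d)=82 at depth 0
Step 4: declare c=(read b)=82 at depth 0
Step 5: enter scope (depth=1)
Step 6: enter scope (depth=2)
Step 7: declare b=(read f)=82 at depth 2
Visible at query point: b=82 c=82 d=82 f=82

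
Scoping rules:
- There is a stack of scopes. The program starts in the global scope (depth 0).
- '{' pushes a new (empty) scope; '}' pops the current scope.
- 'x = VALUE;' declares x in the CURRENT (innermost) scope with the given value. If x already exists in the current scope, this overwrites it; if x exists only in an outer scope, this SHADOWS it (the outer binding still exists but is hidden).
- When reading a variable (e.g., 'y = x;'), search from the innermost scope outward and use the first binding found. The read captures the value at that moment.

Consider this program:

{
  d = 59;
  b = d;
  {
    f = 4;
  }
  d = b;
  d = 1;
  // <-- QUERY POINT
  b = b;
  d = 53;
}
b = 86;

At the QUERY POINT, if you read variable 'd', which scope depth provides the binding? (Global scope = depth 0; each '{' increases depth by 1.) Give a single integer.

Step 1: enter scope (depth=1)
Step 2: declare d=59 at depth 1
Step 3: declare b=(read d)=59 at depth 1
Step 4: enter scope (depth=2)
Step 5: declare f=4 at depth 2
Step 6: exit scope (depth=1)
Step 7: declare d=(read b)=59 at depth 1
Step 8: declare d=1 at depth 1
Visible at query point: b=59 d=1

Answer: 1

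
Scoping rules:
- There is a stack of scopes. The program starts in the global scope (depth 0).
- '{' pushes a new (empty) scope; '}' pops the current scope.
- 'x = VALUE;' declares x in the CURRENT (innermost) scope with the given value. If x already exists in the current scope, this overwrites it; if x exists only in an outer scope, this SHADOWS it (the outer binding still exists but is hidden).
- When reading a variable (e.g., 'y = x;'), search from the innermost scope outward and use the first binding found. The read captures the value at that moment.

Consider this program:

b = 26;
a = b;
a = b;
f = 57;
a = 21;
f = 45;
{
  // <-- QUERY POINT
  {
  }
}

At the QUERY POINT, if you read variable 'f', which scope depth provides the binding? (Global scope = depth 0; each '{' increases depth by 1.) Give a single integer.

Step 1: declare b=26 at depth 0
Step 2: declare a=(read b)=26 at depth 0
Step 3: declare a=(read b)=26 at depth 0
Step 4: declare f=57 at depth 0
Step 5: declare a=21 at depth 0
Step 6: declare f=45 at depth 0
Step 7: enter scope (depth=1)
Visible at query point: a=21 b=26 f=45

Answer: 0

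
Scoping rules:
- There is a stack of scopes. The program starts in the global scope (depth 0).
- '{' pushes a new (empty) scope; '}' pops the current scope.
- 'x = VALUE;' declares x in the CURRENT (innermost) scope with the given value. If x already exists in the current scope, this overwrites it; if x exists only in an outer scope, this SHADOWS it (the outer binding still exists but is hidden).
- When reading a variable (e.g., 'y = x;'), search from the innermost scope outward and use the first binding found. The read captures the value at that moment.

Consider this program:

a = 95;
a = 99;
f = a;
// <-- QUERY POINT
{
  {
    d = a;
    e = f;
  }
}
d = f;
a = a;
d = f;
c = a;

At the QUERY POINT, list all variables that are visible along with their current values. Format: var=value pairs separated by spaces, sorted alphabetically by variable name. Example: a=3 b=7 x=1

Answer: a=99 f=99

Derivation:
Step 1: declare a=95 at depth 0
Step 2: declare a=99 at depth 0
Step 3: declare f=(read a)=99 at depth 0
Visible at query point: a=99 f=99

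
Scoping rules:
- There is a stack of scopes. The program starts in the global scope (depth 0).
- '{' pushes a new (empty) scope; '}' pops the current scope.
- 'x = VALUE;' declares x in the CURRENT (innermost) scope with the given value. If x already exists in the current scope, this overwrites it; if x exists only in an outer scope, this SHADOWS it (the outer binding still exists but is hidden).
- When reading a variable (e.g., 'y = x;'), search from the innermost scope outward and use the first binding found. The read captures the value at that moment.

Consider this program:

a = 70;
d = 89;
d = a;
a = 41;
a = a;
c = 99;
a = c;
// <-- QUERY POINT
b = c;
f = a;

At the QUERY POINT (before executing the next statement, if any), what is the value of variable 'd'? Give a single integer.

Answer: 70

Derivation:
Step 1: declare a=70 at depth 0
Step 2: declare d=89 at depth 0
Step 3: declare d=(read a)=70 at depth 0
Step 4: declare a=41 at depth 0
Step 5: declare a=(read a)=41 at depth 0
Step 6: declare c=99 at depth 0
Step 7: declare a=(read c)=99 at depth 0
Visible at query point: a=99 c=99 d=70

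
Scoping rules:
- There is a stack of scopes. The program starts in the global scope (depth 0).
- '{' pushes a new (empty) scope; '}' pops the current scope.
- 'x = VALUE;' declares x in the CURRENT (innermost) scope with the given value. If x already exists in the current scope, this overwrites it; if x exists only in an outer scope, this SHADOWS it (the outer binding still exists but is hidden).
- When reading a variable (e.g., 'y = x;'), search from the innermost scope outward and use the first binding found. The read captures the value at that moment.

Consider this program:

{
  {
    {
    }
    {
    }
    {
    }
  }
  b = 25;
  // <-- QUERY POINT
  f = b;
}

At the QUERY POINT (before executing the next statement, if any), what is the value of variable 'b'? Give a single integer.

Answer: 25

Derivation:
Step 1: enter scope (depth=1)
Step 2: enter scope (depth=2)
Step 3: enter scope (depth=3)
Step 4: exit scope (depth=2)
Step 5: enter scope (depth=3)
Step 6: exit scope (depth=2)
Step 7: enter scope (depth=3)
Step 8: exit scope (depth=2)
Step 9: exit scope (depth=1)
Step 10: declare b=25 at depth 1
Visible at query point: b=25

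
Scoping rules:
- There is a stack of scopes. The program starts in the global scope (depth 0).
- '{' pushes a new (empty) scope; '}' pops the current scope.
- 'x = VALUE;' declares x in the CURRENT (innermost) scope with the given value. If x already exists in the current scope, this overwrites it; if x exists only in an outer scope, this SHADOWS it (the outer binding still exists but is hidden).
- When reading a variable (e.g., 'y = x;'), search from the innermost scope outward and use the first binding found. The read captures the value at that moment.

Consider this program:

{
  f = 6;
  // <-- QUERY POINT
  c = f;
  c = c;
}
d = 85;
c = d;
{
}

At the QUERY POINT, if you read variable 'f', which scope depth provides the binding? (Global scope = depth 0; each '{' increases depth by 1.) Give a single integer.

Answer: 1

Derivation:
Step 1: enter scope (depth=1)
Step 2: declare f=6 at depth 1
Visible at query point: f=6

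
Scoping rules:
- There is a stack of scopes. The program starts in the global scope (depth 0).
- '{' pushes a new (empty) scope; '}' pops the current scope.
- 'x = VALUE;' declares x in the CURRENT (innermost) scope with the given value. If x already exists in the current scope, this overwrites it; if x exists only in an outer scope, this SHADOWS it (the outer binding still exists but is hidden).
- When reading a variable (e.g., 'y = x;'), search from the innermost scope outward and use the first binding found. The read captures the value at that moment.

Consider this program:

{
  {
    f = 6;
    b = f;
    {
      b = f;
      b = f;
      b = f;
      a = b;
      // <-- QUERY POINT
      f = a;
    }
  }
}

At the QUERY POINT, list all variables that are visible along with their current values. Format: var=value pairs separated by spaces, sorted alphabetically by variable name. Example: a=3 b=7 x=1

Answer: a=6 b=6 f=6

Derivation:
Step 1: enter scope (depth=1)
Step 2: enter scope (depth=2)
Step 3: declare f=6 at depth 2
Step 4: declare b=(read f)=6 at depth 2
Step 5: enter scope (depth=3)
Step 6: declare b=(read f)=6 at depth 3
Step 7: declare b=(read f)=6 at depth 3
Step 8: declare b=(read f)=6 at depth 3
Step 9: declare a=(read b)=6 at depth 3
Visible at query point: a=6 b=6 f=6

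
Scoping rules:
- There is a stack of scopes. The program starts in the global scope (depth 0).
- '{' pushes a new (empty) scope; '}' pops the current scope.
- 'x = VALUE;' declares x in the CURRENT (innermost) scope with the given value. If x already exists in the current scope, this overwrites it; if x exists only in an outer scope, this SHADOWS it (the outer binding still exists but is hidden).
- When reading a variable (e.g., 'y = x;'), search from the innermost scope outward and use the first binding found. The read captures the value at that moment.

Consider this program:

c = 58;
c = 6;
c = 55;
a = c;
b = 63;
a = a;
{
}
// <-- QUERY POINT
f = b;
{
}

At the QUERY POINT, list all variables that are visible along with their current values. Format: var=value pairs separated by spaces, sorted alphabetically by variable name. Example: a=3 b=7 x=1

Answer: a=55 b=63 c=55

Derivation:
Step 1: declare c=58 at depth 0
Step 2: declare c=6 at depth 0
Step 3: declare c=55 at depth 0
Step 4: declare a=(read c)=55 at depth 0
Step 5: declare b=63 at depth 0
Step 6: declare a=(read a)=55 at depth 0
Step 7: enter scope (depth=1)
Step 8: exit scope (depth=0)
Visible at query point: a=55 b=63 c=55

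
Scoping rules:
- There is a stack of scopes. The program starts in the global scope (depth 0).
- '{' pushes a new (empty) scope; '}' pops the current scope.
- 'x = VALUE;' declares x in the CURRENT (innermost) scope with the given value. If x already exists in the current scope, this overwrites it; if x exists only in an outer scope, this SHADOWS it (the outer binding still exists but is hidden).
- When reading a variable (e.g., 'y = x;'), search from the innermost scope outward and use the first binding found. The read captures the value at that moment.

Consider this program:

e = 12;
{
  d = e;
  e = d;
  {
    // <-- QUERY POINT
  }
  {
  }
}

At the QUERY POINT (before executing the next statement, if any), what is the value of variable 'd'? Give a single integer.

Step 1: declare e=12 at depth 0
Step 2: enter scope (depth=1)
Step 3: declare d=(read e)=12 at depth 1
Step 4: declare e=(read d)=12 at depth 1
Step 5: enter scope (depth=2)
Visible at query point: d=12 e=12

Answer: 12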